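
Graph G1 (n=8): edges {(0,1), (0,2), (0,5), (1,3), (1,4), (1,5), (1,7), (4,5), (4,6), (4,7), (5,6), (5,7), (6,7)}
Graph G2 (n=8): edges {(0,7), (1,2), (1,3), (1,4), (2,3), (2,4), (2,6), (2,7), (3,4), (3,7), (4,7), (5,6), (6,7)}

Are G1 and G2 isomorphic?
Yes, isomorphic

The graphs are isomorphic.
One valid mapping φ: V(G1) → V(G2): 0→6, 1→7, 2→5, 3→0, 4→3, 5→2, 6→1, 7→4

Verify φ preserves adjacency — for each edge of G1, its image is an edge of G2:
  (0,1) → (φ(0),φ(1)) = (6,7) ∈ E(G2) ✓
  (0,2) → (φ(0),φ(2)) = (5,6) ∈ E(G2) ✓
  (0,5) → (φ(0),φ(5)) = (2,6) ∈ E(G2) ✓
  (1,3) → (φ(1),φ(3)) = (0,7) ∈ E(G2) ✓
  (1,4) → (φ(1),φ(4)) = (3,7) ∈ E(G2) ✓
  (1,5) → (φ(1),φ(5)) = (2,7) ∈ E(G2) ✓
  (1,7) → (φ(1),φ(7)) = (4,7) ∈ E(G2) ✓
  (4,5) → (φ(4),φ(5)) = (2,3) ∈ E(G2) ✓
  (4,6) → (φ(4),φ(6)) = (1,3) ∈ E(G2) ✓
  (4,7) → (φ(4),φ(7)) = (3,4) ∈ E(G2) ✓
  (5,6) → (φ(5),φ(6)) = (1,2) ∈ E(G2) ✓
  (5,7) → (φ(5),φ(7)) = (2,4) ∈ E(G2) ✓
  (6,7) → (φ(6),φ(7)) = (1,4) ∈ E(G2) ✓
All 13 edges of G1 map to edges of G2, and |E(G1)| = |E(G2)| = 13, so φ is a bijection on edges as well as vertices. Hence G1 ≅ G2.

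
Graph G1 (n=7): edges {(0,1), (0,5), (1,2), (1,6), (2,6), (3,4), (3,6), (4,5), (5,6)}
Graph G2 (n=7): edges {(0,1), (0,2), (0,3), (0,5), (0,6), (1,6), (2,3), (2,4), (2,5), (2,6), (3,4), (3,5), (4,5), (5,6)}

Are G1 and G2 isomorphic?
No, not isomorphic

The graphs are NOT isomorphic.

Counting triangles (3-cliques): G1 has 1, G2 has 11.
Triangle count is an isomorphism invariant, so differing triangle counts rule out isomorphism.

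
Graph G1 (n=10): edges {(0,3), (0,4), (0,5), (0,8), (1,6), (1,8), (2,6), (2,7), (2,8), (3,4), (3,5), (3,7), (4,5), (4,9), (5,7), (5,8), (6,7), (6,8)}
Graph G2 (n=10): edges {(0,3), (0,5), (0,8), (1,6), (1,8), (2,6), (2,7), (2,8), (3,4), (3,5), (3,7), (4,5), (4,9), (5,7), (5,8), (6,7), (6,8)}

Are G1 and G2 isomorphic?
No, not isomorphic

The graphs are NOT isomorphic.

Counting edges: G1 has 18 edge(s); G2 has 17 edge(s).
Edge count is an isomorphism invariant (a bijection on vertices induces a bijection on edges), so differing edge counts rule out isomorphism.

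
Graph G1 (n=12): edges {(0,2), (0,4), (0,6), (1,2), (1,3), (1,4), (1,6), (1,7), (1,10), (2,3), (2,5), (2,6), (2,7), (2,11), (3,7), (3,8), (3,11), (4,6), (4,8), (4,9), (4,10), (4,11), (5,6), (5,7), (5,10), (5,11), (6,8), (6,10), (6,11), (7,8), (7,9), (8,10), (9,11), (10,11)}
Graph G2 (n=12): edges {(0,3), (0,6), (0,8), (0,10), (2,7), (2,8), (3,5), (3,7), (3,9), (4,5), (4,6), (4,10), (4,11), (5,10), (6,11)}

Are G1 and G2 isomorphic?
No, not isomorphic

The graphs are NOT isomorphic.

Connected components of G1: 1 component(s) with vertex sets [[0, 1, 2, 3, 4, 5, 6, 7, 8, 9, 10, 11]], sizes [12].
Connected components of G2: 2 component(s) with vertex sets [[1], [0, 2, 3, 4, 5, 6, 7, 8, 9, 10, 11]], sizes [1, 11].
The number of connected components (and the multiset of component sizes) is an isomorphism invariant — an isomorphism maps each component of G1 bijectively onto a component of G2. Since G1 has 1 component(s) and G2 has 2, they cannot be isomorphic.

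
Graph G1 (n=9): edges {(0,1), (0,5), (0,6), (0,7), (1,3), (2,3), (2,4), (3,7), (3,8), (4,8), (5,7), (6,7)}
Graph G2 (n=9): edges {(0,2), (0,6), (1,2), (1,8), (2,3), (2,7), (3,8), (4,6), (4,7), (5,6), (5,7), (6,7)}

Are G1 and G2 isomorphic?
Yes, isomorphic

The graphs are isomorphic.
One valid mapping φ: V(G1) → V(G2): 0→6, 1→0, 2→1, 3→2, 4→8, 5→4, 6→5, 7→7, 8→3

Verify φ preserves adjacency — for each edge of G1, its image is an edge of G2:
  (0,1) → (φ(0),φ(1)) = (0,6) ∈ E(G2) ✓
  (0,5) → (φ(0),φ(5)) = (4,6) ∈ E(G2) ✓
  (0,6) → (φ(0),φ(6)) = (5,6) ∈ E(G2) ✓
  (0,7) → (φ(0),φ(7)) = (6,7) ∈ E(G2) ✓
  (1,3) → (φ(1),φ(3)) = (0,2) ∈ E(G2) ✓
  (2,3) → (φ(2),φ(3)) = (1,2) ∈ E(G2) ✓
  (2,4) → (φ(2),φ(4)) = (1,8) ∈ E(G2) ✓
  (3,7) → (φ(3),φ(7)) = (2,7) ∈ E(G2) ✓
  (3,8) → (φ(3),φ(8)) = (2,3) ∈ E(G2) ✓
  (4,8) → (φ(4),φ(8)) = (3,8) ∈ E(G2) ✓
  (5,7) → (φ(5),φ(7)) = (4,7) ∈ E(G2) ✓
  (6,7) → (φ(6),φ(7)) = (5,7) ∈ E(G2) ✓
All 12 edges of G1 map to edges of G2, and |E(G1)| = |E(G2)| = 12, so φ is a bijection on edges as well as vertices. Hence G1 ≅ G2.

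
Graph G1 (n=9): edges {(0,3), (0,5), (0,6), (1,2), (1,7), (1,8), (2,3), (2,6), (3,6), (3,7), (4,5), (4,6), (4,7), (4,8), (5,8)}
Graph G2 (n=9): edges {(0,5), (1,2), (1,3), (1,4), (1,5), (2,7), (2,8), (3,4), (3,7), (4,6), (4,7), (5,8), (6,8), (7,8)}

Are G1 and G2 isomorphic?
No, not isomorphic

The graphs are NOT isomorphic.

Degrees in G1: deg(0)=3, deg(1)=3, deg(2)=3, deg(3)=4, deg(4)=4, deg(5)=3, deg(6)=4, deg(7)=3, deg(8)=3.
Sorted degree sequence of G1: [4, 4, 4, 3, 3, 3, 3, 3, 3].
Degrees in G2: deg(0)=1, deg(1)=4, deg(2)=3, deg(3)=3, deg(4)=4, deg(5)=3, deg(6)=2, deg(7)=4, deg(8)=4.
Sorted degree sequence of G2: [4, 4, 4, 4, 3, 3, 3, 2, 1].
The (sorted) degree sequence is an isomorphism invariant, so since G1 and G2 have different degree sequences they cannot be isomorphic.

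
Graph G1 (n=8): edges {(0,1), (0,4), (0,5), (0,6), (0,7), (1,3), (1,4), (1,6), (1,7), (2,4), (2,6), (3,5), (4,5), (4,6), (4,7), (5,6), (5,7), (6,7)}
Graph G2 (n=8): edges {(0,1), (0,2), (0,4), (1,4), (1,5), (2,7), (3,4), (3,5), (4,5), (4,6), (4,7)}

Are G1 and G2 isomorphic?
No, not isomorphic

The graphs are NOT isomorphic.

Counting triangles (3-cliques): G1 has 17, G2 has 3.
Triangle count is an isomorphism invariant, so differing triangle counts rule out isomorphism.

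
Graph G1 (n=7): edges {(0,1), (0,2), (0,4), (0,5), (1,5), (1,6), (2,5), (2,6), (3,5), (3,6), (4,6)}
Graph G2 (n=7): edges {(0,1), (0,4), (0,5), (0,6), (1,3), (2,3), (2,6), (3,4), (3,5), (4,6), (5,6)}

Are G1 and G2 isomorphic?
Yes, isomorphic

The graphs are isomorphic.
One valid mapping φ: V(G1) → V(G2): 0→0, 1→5, 2→4, 3→2, 4→1, 5→6, 6→3

Verify φ preserves adjacency — for each edge of G1, its image is an edge of G2:
  (0,1) → (φ(0),φ(1)) = (0,5) ∈ E(G2) ✓
  (0,2) → (φ(0),φ(2)) = (0,4) ∈ E(G2) ✓
  (0,4) → (φ(0),φ(4)) = (0,1) ∈ E(G2) ✓
  (0,5) → (φ(0),φ(5)) = (0,6) ∈ E(G2) ✓
  (1,5) → (φ(1),φ(5)) = (5,6) ∈ E(G2) ✓
  (1,6) → (φ(1),φ(6)) = (3,5) ∈ E(G2) ✓
  (2,5) → (φ(2),φ(5)) = (4,6) ∈ E(G2) ✓
  (2,6) → (φ(2),φ(6)) = (3,4) ∈ E(G2) ✓
  (3,5) → (φ(3),φ(5)) = (2,6) ∈ E(G2) ✓
  (3,6) → (φ(3),φ(6)) = (2,3) ∈ E(G2) ✓
  (4,6) → (φ(4),φ(6)) = (1,3) ∈ E(G2) ✓
All 11 edges of G1 map to edges of G2, and |E(G1)| = |E(G2)| = 11, so φ is a bijection on edges as well as vertices. Hence G1 ≅ G2.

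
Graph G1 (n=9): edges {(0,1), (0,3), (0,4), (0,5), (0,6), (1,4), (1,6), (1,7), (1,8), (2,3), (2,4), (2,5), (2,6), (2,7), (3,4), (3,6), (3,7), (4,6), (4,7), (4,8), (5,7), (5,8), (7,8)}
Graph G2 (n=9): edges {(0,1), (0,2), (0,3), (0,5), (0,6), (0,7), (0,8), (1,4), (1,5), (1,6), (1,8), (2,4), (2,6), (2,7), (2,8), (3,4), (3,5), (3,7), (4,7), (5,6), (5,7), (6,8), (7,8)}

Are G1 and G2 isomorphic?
Yes, isomorphic

The graphs are isomorphic.
One valid mapping φ: V(G1) → V(G2): 0→1, 1→5, 2→2, 3→8, 4→0, 5→4, 6→6, 7→7, 8→3

Verify φ preserves adjacency — for each edge of G1, its image is an edge of G2:
  (0,1) → (φ(0),φ(1)) = (1,5) ∈ E(G2) ✓
  (0,3) → (φ(0),φ(3)) = (1,8) ∈ E(G2) ✓
  (0,4) → (φ(0),φ(4)) = (0,1) ∈ E(G2) ✓
  (0,5) → (φ(0),φ(5)) = (1,4) ∈ E(G2) ✓
  (0,6) → (φ(0),φ(6)) = (1,6) ∈ E(G2) ✓
  (1,4) → (φ(1),φ(4)) = (0,5) ∈ E(G2) ✓
  (1,6) → (φ(1),φ(6)) = (5,6) ∈ E(G2) ✓
  (1,7) → (φ(1),φ(7)) = (5,7) ∈ E(G2) ✓
  (1,8) → (φ(1),φ(8)) = (3,5) ∈ E(G2) ✓
  (2,3) → (φ(2),φ(3)) = (2,8) ∈ E(G2) ✓
  (2,4) → (φ(2),φ(4)) = (0,2) ∈ E(G2) ✓
  (2,5) → (φ(2),φ(5)) = (2,4) ∈ E(G2) ✓
  (2,6) → (φ(2),φ(6)) = (2,6) ∈ E(G2) ✓
  (2,7) → (φ(2),φ(7)) = (2,7) ∈ E(G2) ✓
  (3,4) → (φ(3),φ(4)) = (0,8) ∈ E(G2) ✓
  (3,6) → (φ(3),φ(6)) = (6,8) ∈ E(G2) ✓
  (3,7) → (φ(3),φ(7)) = (7,8) ∈ E(G2) ✓
  (4,6) → (φ(4),φ(6)) = (0,6) ∈ E(G2) ✓
  (4,7) → (φ(4),φ(7)) = (0,7) ∈ E(G2) ✓
  (4,8) → (φ(4),φ(8)) = (0,3) ∈ E(G2) ✓
  (5,7) → (φ(5),φ(7)) = (4,7) ∈ E(G2) ✓
  (5,8) → (φ(5),φ(8)) = (3,4) ∈ E(G2) ✓
  (7,8) → (φ(7),φ(8)) = (3,7) ∈ E(G2) ✓
All 23 edges of G1 map to edges of G2, and |E(G1)| = |E(G2)| = 23, so φ is a bijection on edges as well as vertices. Hence G1 ≅ G2.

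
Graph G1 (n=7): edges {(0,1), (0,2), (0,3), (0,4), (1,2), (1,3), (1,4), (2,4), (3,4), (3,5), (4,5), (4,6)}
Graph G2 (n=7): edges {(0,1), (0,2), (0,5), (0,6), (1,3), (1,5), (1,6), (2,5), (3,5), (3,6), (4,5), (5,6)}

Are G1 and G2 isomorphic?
Yes, isomorphic

The graphs are isomorphic.
One valid mapping φ: V(G1) → V(G2): 0→1, 1→6, 2→3, 3→0, 4→5, 5→2, 6→4

Verify φ preserves adjacency — for each edge of G1, its image is an edge of G2:
  (0,1) → (φ(0),φ(1)) = (1,6) ∈ E(G2) ✓
  (0,2) → (φ(0),φ(2)) = (1,3) ∈ E(G2) ✓
  (0,3) → (φ(0),φ(3)) = (0,1) ∈ E(G2) ✓
  (0,4) → (φ(0),φ(4)) = (1,5) ∈ E(G2) ✓
  (1,2) → (φ(1),φ(2)) = (3,6) ∈ E(G2) ✓
  (1,3) → (φ(1),φ(3)) = (0,6) ∈ E(G2) ✓
  (1,4) → (φ(1),φ(4)) = (5,6) ∈ E(G2) ✓
  (2,4) → (φ(2),φ(4)) = (3,5) ∈ E(G2) ✓
  (3,4) → (φ(3),φ(4)) = (0,5) ∈ E(G2) ✓
  (3,5) → (φ(3),φ(5)) = (0,2) ∈ E(G2) ✓
  (4,5) → (φ(4),φ(5)) = (2,5) ∈ E(G2) ✓
  (4,6) → (φ(4),φ(6)) = (4,5) ∈ E(G2) ✓
All 12 edges of G1 map to edges of G2, and |E(G1)| = |E(G2)| = 12, so φ is a bijection on edges as well as vertices. Hence G1 ≅ G2.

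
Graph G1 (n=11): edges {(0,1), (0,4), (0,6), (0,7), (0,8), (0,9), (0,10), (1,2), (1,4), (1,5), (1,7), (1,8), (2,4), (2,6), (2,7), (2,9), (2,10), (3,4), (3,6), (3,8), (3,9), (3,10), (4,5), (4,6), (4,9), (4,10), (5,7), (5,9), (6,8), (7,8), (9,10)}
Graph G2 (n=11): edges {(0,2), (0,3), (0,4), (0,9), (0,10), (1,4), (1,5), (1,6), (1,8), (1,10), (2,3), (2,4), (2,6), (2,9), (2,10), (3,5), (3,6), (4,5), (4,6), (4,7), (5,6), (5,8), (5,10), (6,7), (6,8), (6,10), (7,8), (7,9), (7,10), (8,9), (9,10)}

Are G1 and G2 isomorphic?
Yes, isomorphic

The graphs are isomorphic.
One valid mapping φ: V(G1) → V(G2): 0→10, 1→2, 2→4, 3→8, 4→6, 5→3, 6→7, 7→0, 8→9, 9→5, 10→1

Verify φ preserves adjacency — for each edge of G1, its image is an edge of G2:
  (0,1) → (φ(0),φ(1)) = (2,10) ∈ E(G2) ✓
  (0,4) → (φ(0),φ(4)) = (6,10) ∈ E(G2) ✓
  (0,6) → (φ(0),φ(6)) = (7,10) ∈ E(G2) ✓
  (0,7) → (φ(0),φ(7)) = (0,10) ∈ E(G2) ✓
  (0,8) → (φ(0),φ(8)) = (9,10) ∈ E(G2) ✓
  (0,9) → (φ(0),φ(9)) = (5,10) ∈ E(G2) ✓
  (0,10) → (φ(0),φ(10)) = (1,10) ∈ E(G2) ✓
  (1,2) → (φ(1),φ(2)) = (2,4) ∈ E(G2) ✓
  (1,4) → (φ(1),φ(4)) = (2,6) ∈ E(G2) ✓
  (1,5) → (φ(1),φ(5)) = (2,3) ∈ E(G2) ✓
  (1,7) → (φ(1),φ(7)) = (0,2) ∈ E(G2) ✓
  (1,8) → (φ(1),φ(8)) = (2,9) ∈ E(G2) ✓
  (2,4) → (φ(2),φ(4)) = (4,6) ∈ E(G2) ✓
  (2,6) → (φ(2),φ(6)) = (4,7) ∈ E(G2) ✓
  (2,7) → (φ(2),φ(7)) = (0,4) ∈ E(G2) ✓
  (2,9) → (φ(2),φ(9)) = (4,5) ∈ E(G2) ✓
  (2,10) → (φ(2),φ(10)) = (1,4) ∈ E(G2) ✓
  (3,4) → (φ(3),φ(4)) = (6,8) ∈ E(G2) ✓
  (3,6) → (φ(3),φ(6)) = (7,8) ∈ E(G2) ✓
  (3,8) → (φ(3),φ(8)) = (8,9) ∈ E(G2) ✓
  (3,9) → (φ(3),φ(9)) = (5,8) ∈ E(G2) ✓
  (3,10) → (φ(3),φ(10)) = (1,8) ∈ E(G2) ✓
  (4,5) → (φ(4),φ(5)) = (3,6) ∈ E(G2) ✓
  (4,6) → (φ(4),φ(6)) = (6,7) ∈ E(G2) ✓
  (4,9) → (φ(4),φ(9)) = (5,6) ∈ E(G2) ✓
  (4,10) → (φ(4),φ(10)) = (1,6) ∈ E(G2) ✓
  (5,7) → (φ(5),φ(7)) = (0,3) ∈ E(G2) ✓
  (5,9) → (φ(5),φ(9)) = (3,5) ∈ E(G2) ✓
  (6,8) → (φ(6),φ(8)) = (7,9) ∈ E(G2) ✓
  (7,8) → (φ(7),φ(8)) = (0,9) ∈ E(G2) ✓
  (9,10) → (φ(9),φ(10)) = (1,5) ∈ E(G2) ✓
All 31 edges of G1 map to edges of G2, and |E(G1)| = |E(G2)| = 31, so φ is a bijection on edges as well as vertices. Hence G1 ≅ G2.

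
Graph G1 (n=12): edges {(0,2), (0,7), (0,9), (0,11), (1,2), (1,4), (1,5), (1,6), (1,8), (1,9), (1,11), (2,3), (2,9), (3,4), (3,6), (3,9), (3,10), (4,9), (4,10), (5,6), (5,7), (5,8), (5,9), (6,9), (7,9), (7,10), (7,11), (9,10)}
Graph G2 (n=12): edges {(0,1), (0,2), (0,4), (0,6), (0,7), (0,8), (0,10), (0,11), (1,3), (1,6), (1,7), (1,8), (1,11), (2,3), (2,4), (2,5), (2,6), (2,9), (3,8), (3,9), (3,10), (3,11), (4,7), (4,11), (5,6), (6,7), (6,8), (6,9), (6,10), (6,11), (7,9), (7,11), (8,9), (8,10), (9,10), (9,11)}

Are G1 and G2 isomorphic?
No, not isomorphic

The graphs are NOT isomorphic.

Counting triangles (3-cliques): G1 has 18, G2 has 36.
Triangle count is an isomorphism invariant, so differing triangle counts rule out isomorphism.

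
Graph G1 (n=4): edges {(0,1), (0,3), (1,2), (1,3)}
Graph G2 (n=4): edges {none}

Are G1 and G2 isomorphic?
No, not isomorphic

The graphs are NOT isomorphic.

Connected components of G1: 1 component(s) with vertex sets [[0, 1, 2, 3]], sizes [4].
Connected components of G2: 4 component(s) with vertex sets [[0], [1], [2], [3]], sizes [1, 1, 1, 1].
The number of connected components (and the multiset of component sizes) is an isomorphism invariant — an isomorphism maps each component of G1 bijectively onto a component of G2. Since G1 has 1 component(s) and G2 has 4, they cannot be isomorphic.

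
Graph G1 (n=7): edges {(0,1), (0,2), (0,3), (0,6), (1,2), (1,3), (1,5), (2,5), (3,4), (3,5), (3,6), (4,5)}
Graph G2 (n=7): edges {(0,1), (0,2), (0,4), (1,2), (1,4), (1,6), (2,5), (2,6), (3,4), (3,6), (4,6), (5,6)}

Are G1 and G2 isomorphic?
Yes, isomorphic

The graphs are isomorphic.
One valid mapping φ: V(G1) → V(G2): 0→2, 1→1, 2→0, 3→6, 4→3, 5→4, 6→5

Verify φ preserves adjacency — for each edge of G1, its image is an edge of G2:
  (0,1) → (φ(0),φ(1)) = (1,2) ∈ E(G2) ✓
  (0,2) → (φ(0),φ(2)) = (0,2) ∈ E(G2) ✓
  (0,3) → (φ(0),φ(3)) = (2,6) ∈ E(G2) ✓
  (0,6) → (φ(0),φ(6)) = (2,5) ∈ E(G2) ✓
  (1,2) → (φ(1),φ(2)) = (0,1) ∈ E(G2) ✓
  (1,3) → (φ(1),φ(3)) = (1,6) ∈ E(G2) ✓
  (1,5) → (φ(1),φ(5)) = (1,4) ∈ E(G2) ✓
  (2,5) → (φ(2),φ(5)) = (0,4) ∈ E(G2) ✓
  (3,4) → (φ(3),φ(4)) = (3,6) ∈ E(G2) ✓
  (3,5) → (φ(3),φ(5)) = (4,6) ∈ E(G2) ✓
  (3,6) → (φ(3),φ(6)) = (5,6) ∈ E(G2) ✓
  (4,5) → (φ(4),φ(5)) = (3,4) ∈ E(G2) ✓
All 12 edges of G1 map to edges of G2, and |E(G1)| = |E(G2)| = 12, so φ is a bijection on edges as well as vertices. Hence G1 ≅ G2.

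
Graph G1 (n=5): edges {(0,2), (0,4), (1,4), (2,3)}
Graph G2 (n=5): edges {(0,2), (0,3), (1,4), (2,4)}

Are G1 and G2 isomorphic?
Yes, isomorphic

The graphs are isomorphic.
One valid mapping φ: V(G1) → V(G2): 0→2, 1→3, 2→4, 3→1, 4→0

Verify φ preserves adjacency — for each edge of G1, its image is an edge of G2:
  (0,2) → (φ(0),φ(2)) = (2,4) ∈ E(G2) ✓
  (0,4) → (φ(0),φ(4)) = (0,2) ∈ E(G2) ✓
  (1,4) → (φ(1),φ(4)) = (0,3) ∈ E(G2) ✓
  (2,3) → (φ(2),φ(3)) = (1,4) ∈ E(G2) ✓
All 4 edges of G1 map to edges of G2, and |E(G1)| = |E(G2)| = 4, so φ is a bijection on edges as well as vertices. Hence G1 ≅ G2.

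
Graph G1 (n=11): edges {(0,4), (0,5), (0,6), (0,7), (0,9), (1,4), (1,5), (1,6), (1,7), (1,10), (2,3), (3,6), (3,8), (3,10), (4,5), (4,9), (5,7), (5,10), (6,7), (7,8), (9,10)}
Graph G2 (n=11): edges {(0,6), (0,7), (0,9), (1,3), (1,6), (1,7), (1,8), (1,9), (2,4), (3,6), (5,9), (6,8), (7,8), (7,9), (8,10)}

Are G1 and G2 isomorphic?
No, not isomorphic

The graphs are NOT isomorphic.

Connected components of G1: 1 component(s) with vertex sets [[0, 1, 2, 3, 4, 5, 6, 7, 8, 9, 10]], sizes [11].
Connected components of G2: 2 component(s) with vertex sets [[2, 4], [0, 1, 3, 5, 6, 7, 8, 9, 10]], sizes [2, 9].
The number of connected components (and the multiset of component sizes) is an isomorphism invariant — an isomorphism maps each component of G1 bijectively onto a component of G2. Since G1 has 1 component(s) and G2 has 2, they cannot be isomorphic.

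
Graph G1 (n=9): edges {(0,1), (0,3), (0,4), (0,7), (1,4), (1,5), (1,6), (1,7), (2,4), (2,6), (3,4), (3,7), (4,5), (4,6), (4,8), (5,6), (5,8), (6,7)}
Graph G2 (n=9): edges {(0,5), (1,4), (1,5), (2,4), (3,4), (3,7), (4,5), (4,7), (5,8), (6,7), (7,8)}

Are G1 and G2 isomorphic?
No, not isomorphic

The graphs are NOT isomorphic.

Degrees in G1: deg(0)=4, deg(1)=5, deg(2)=2, deg(3)=3, deg(4)=7, deg(5)=4, deg(6)=5, deg(7)=4, deg(8)=2.
Sorted degree sequence of G1: [7, 5, 5, 4, 4, 4, 3, 2, 2].
Degrees in G2: deg(0)=1, deg(1)=2, deg(2)=1, deg(3)=2, deg(4)=5, deg(5)=4, deg(6)=1, deg(7)=4, deg(8)=2.
Sorted degree sequence of G2: [5, 4, 4, 2, 2, 2, 1, 1, 1].
The (sorted) degree sequence is an isomorphism invariant, so since G1 and G2 have different degree sequences they cannot be isomorphic.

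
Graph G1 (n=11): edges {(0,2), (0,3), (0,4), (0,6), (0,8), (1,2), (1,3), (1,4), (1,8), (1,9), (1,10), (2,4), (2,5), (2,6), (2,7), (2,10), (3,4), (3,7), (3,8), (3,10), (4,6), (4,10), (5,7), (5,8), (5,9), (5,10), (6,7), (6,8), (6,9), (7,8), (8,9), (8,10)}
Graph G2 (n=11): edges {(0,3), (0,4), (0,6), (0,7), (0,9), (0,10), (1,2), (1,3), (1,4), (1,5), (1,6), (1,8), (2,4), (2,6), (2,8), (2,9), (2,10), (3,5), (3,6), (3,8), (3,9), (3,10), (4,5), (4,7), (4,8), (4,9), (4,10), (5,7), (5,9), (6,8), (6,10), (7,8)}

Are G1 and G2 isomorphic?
Yes, isomorphic

The graphs are isomorphic.
One valid mapping φ: V(G1) → V(G2): 0→10, 1→8, 2→3, 3→2, 4→6, 5→5, 6→0, 7→9, 8→4, 9→7, 10→1

Verify φ preserves adjacency — for each edge of G1, its image is an edge of G2:
  (0,2) → (φ(0),φ(2)) = (3,10) ∈ E(G2) ✓
  (0,3) → (φ(0),φ(3)) = (2,10) ∈ E(G2) ✓
  (0,4) → (φ(0),φ(4)) = (6,10) ∈ E(G2) ✓
  (0,6) → (φ(0),φ(6)) = (0,10) ∈ E(G2) ✓
  (0,8) → (φ(0),φ(8)) = (4,10) ∈ E(G2) ✓
  (1,2) → (φ(1),φ(2)) = (3,8) ∈ E(G2) ✓
  (1,3) → (φ(1),φ(3)) = (2,8) ∈ E(G2) ✓
  (1,4) → (φ(1),φ(4)) = (6,8) ∈ E(G2) ✓
  (1,8) → (φ(1),φ(8)) = (4,8) ∈ E(G2) ✓
  (1,9) → (φ(1),φ(9)) = (7,8) ∈ E(G2) ✓
  (1,10) → (φ(1),φ(10)) = (1,8) ∈ E(G2) ✓
  (2,4) → (φ(2),φ(4)) = (3,6) ∈ E(G2) ✓
  (2,5) → (φ(2),φ(5)) = (3,5) ∈ E(G2) ✓
  (2,6) → (φ(2),φ(6)) = (0,3) ∈ E(G2) ✓
  (2,7) → (φ(2),φ(7)) = (3,9) ∈ E(G2) ✓
  (2,10) → (φ(2),φ(10)) = (1,3) ∈ E(G2) ✓
  (3,4) → (φ(3),φ(4)) = (2,6) ∈ E(G2) ✓
  (3,7) → (φ(3),φ(7)) = (2,9) ∈ E(G2) ✓
  (3,8) → (φ(3),φ(8)) = (2,4) ∈ E(G2) ✓
  (3,10) → (φ(3),φ(10)) = (1,2) ∈ E(G2) ✓
  (4,6) → (φ(4),φ(6)) = (0,6) ∈ E(G2) ✓
  (4,10) → (φ(4),φ(10)) = (1,6) ∈ E(G2) ✓
  (5,7) → (φ(5),φ(7)) = (5,9) ∈ E(G2) ✓
  (5,8) → (φ(5),φ(8)) = (4,5) ∈ E(G2) ✓
  (5,9) → (φ(5),φ(9)) = (5,7) ∈ E(G2) ✓
  (5,10) → (φ(5),φ(10)) = (1,5) ∈ E(G2) ✓
  (6,7) → (φ(6),φ(7)) = (0,9) ∈ E(G2) ✓
  (6,8) → (φ(6),φ(8)) = (0,4) ∈ E(G2) ✓
  (6,9) → (φ(6),φ(9)) = (0,7) ∈ E(G2) ✓
  (7,8) → (φ(7),φ(8)) = (4,9) ∈ E(G2) ✓
  (8,9) → (φ(8),φ(9)) = (4,7) ∈ E(G2) ✓
  (8,10) → (φ(8),φ(10)) = (1,4) ∈ E(G2) ✓
All 32 edges of G1 map to edges of G2, and |E(G1)| = |E(G2)| = 32, so φ is a bijection on edges as well as vertices. Hence G1 ≅ G2.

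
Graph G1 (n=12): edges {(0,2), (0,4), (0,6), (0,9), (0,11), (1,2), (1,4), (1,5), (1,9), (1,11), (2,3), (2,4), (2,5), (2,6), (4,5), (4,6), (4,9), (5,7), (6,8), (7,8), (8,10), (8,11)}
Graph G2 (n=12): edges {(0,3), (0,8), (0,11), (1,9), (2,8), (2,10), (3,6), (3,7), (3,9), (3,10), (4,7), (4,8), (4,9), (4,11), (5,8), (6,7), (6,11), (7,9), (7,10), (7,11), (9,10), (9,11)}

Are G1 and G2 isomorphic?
Yes, isomorphic

The graphs are isomorphic.
One valid mapping φ: V(G1) → V(G2): 0→11, 1→3, 2→9, 3→1, 4→7, 5→10, 6→4, 7→2, 8→8, 9→6, 10→5, 11→0

Verify φ preserves adjacency — for each edge of G1, its image is an edge of G2:
  (0,2) → (φ(0),φ(2)) = (9,11) ∈ E(G2) ✓
  (0,4) → (φ(0),φ(4)) = (7,11) ∈ E(G2) ✓
  (0,6) → (φ(0),φ(6)) = (4,11) ∈ E(G2) ✓
  (0,9) → (φ(0),φ(9)) = (6,11) ∈ E(G2) ✓
  (0,11) → (φ(0),φ(11)) = (0,11) ∈ E(G2) ✓
  (1,2) → (φ(1),φ(2)) = (3,9) ∈ E(G2) ✓
  (1,4) → (φ(1),φ(4)) = (3,7) ∈ E(G2) ✓
  (1,5) → (φ(1),φ(5)) = (3,10) ∈ E(G2) ✓
  (1,9) → (φ(1),φ(9)) = (3,6) ∈ E(G2) ✓
  (1,11) → (φ(1),φ(11)) = (0,3) ∈ E(G2) ✓
  (2,3) → (φ(2),φ(3)) = (1,9) ∈ E(G2) ✓
  (2,4) → (φ(2),φ(4)) = (7,9) ∈ E(G2) ✓
  (2,5) → (φ(2),φ(5)) = (9,10) ∈ E(G2) ✓
  (2,6) → (φ(2),φ(6)) = (4,9) ∈ E(G2) ✓
  (4,5) → (φ(4),φ(5)) = (7,10) ∈ E(G2) ✓
  (4,6) → (φ(4),φ(6)) = (4,7) ∈ E(G2) ✓
  (4,9) → (φ(4),φ(9)) = (6,7) ∈ E(G2) ✓
  (5,7) → (φ(5),φ(7)) = (2,10) ∈ E(G2) ✓
  (6,8) → (φ(6),φ(8)) = (4,8) ∈ E(G2) ✓
  (7,8) → (φ(7),φ(8)) = (2,8) ∈ E(G2) ✓
  (8,10) → (φ(8),φ(10)) = (5,8) ∈ E(G2) ✓
  (8,11) → (φ(8),φ(11)) = (0,8) ∈ E(G2) ✓
All 22 edges of G1 map to edges of G2, and |E(G1)| = |E(G2)| = 22, so φ is a bijection on edges as well as vertices. Hence G1 ≅ G2.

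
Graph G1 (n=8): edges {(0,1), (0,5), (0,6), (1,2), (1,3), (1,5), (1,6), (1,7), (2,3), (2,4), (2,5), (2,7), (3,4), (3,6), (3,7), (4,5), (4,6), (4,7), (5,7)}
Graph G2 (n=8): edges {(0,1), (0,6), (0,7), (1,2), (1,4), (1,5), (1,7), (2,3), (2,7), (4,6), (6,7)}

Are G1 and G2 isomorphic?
No, not isomorphic

The graphs are NOT isomorphic.

Counting triangles (3-cliques): G1 has 16, G2 has 3.
Triangle count is an isomorphism invariant, so differing triangle counts rule out isomorphism.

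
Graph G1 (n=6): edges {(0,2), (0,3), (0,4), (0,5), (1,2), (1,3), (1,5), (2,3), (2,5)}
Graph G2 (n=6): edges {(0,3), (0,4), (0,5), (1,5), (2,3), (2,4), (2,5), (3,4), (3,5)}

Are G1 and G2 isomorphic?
Yes, isomorphic

The graphs are isomorphic.
One valid mapping φ: V(G1) → V(G2): 0→5, 1→4, 2→3, 3→0, 4→1, 5→2

Verify φ preserves adjacency — for each edge of G1, its image is an edge of G2:
  (0,2) → (φ(0),φ(2)) = (3,5) ∈ E(G2) ✓
  (0,3) → (φ(0),φ(3)) = (0,5) ∈ E(G2) ✓
  (0,4) → (φ(0),φ(4)) = (1,5) ∈ E(G2) ✓
  (0,5) → (φ(0),φ(5)) = (2,5) ∈ E(G2) ✓
  (1,2) → (φ(1),φ(2)) = (3,4) ∈ E(G2) ✓
  (1,3) → (φ(1),φ(3)) = (0,4) ∈ E(G2) ✓
  (1,5) → (φ(1),φ(5)) = (2,4) ∈ E(G2) ✓
  (2,3) → (φ(2),φ(3)) = (0,3) ∈ E(G2) ✓
  (2,5) → (φ(2),φ(5)) = (2,3) ∈ E(G2) ✓
All 9 edges of G1 map to edges of G2, and |E(G1)| = |E(G2)| = 9, so φ is a bijection on edges as well as vertices. Hence G1 ≅ G2.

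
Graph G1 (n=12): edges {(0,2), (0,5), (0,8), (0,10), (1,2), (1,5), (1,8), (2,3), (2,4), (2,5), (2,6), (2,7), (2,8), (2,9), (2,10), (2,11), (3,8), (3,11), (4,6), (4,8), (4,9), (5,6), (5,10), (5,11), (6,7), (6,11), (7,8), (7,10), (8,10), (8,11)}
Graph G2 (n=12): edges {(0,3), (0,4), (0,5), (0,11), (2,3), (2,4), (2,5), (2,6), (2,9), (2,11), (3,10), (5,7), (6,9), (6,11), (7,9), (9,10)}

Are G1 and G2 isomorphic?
No, not isomorphic

The graphs are NOT isomorphic.

Connected components of G1: 1 component(s) with vertex sets [[0, 1, 2, 3, 4, 5, 6, 7, 8, 9, 10, 11]], sizes [12].
Connected components of G2: 3 component(s) with vertex sets [[1], [8], [0, 2, 3, 4, 5, 6, 7, 9, 10, 11]], sizes [1, 1, 10].
The number of connected components (and the multiset of component sizes) is an isomorphism invariant — an isomorphism maps each component of G1 bijectively onto a component of G2. Since G1 has 1 component(s) and G2 has 3, they cannot be isomorphic.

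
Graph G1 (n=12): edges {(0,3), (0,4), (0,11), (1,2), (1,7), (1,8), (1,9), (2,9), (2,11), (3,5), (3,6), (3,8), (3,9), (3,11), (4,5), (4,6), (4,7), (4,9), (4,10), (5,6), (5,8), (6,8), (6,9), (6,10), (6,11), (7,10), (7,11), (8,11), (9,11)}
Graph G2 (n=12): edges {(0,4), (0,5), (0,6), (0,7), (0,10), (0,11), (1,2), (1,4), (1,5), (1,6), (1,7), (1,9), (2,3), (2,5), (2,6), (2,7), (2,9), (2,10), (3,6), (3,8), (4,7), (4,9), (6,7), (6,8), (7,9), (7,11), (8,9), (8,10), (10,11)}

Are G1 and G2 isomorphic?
Yes, isomorphic

The graphs are isomorphic.
One valid mapping φ: V(G1) → V(G2): 0→5, 1→8, 2→3, 3→1, 4→0, 5→4, 6→7, 7→10, 8→9, 9→6, 10→11, 11→2

Verify φ preserves adjacency — for each edge of G1, its image is an edge of G2:
  (0,3) → (φ(0),φ(3)) = (1,5) ∈ E(G2) ✓
  (0,4) → (φ(0),φ(4)) = (0,5) ∈ E(G2) ✓
  (0,11) → (φ(0),φ(11)) = (2,5) ∈ E(G2) ✓
  (1,2) → (φ(1),φ(2)) = (3,8) ∈ E(G2) ✓
  (1,7) → (φ(1),φ(7)) = (8,10) ∈ E(G2) ✓
  (1,8) → (φ(1),φ(8)) = (8,9) ∈ E(G2) ✓
  (1,9) → (φ(1),φ(9)) = (6,8) ∈ E(G2) ✓
  (2,9) → (φ(2),φ(9)) = (3,6) ∈ E(G2) ✓
  (2,11) → (φ(2),φ(11)) = (2,3) ∈ E(G2) ✓
  (3,5) → (φ(3),φ(5)) = (1,4) ∈ E(G2) ✓
  (3,6) → (φ(3),φ(6)) = (1,7) ∈ E(G2) ✓
  (3,8) → (φ(3),φ(8)) = (1,9) ∈ E(G2) ✓
  (3,9) → (φ(3),φ(9)) = (1,6) ∈ E(G2) ✓
  (3,11) → (φ(3),φ(11)) = (1,2) ∈ E(G2) ✓
  (4,5) → (φ(4),φ(5)) = (0,4) ∈ E(G2) ✓
  (4,6) → (φ(4),φ(6)) = (0,7) ∈ E(G2) ✓
  (4,7) → (φ(4),φ(7)) = (0,10) ∈ E(G2) ✓
  (4,9) → (φ(4),φ(9)) = (0,6) ∈ E(G2) ✓
  (4,10) → (φ(4),φ(10)) = (0,11) ∈ E(G2) ✓
  (5,6) → (φ(5),φ(6)) = (4,7) ∈ E(G2) ✓
  (5,8) → (φ(5),φ(8)) = (4,9) ∈ E(G2) ✓
  (6,8) → (φ(6),φ(8)) = (7,9) ∈ E(G2) ✓
  (6,9) → (φ(6),φ(9)) = (6,7) ∈ E(G2) ✓
  (6,10) → (φ(6),φ(10)) = (7,11) ∈ E(G2) ✓
  (6,11) → (φ(6),φ(11)) = (2,7) ∈ E(G2) ✓
  (7,10) → (φ(7),φ(10)) = (10,11) ∈ E(G2) ✓
  (7,11) → (φ(7),φ(11)) = (2,10) ∈ E(G2) ✓
  (8,11) → (φ(8),φ(11)) = (2,9) ∈ E(G2) ✓
  (9,11) → (φ(9),φ(11)) = (2,6) ∈ E(G2) ✓
All 29 edges of G1 map to edges of G2, and |E(G1)| = |E(G2)| = 29, so φ is a bijection on edges as well as vertices. Hence G1 ≅ G2.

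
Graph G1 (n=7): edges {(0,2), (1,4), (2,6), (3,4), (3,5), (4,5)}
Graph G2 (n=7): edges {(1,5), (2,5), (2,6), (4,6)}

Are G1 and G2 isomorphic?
No, not isomorphic

The graphs are NOT isomorphic.

Counting triangles (3-cliques): G1 has 1, G2 has 0.
Triangle count is an isomorphism invariant, so differing triangle counts rule out isomorphism.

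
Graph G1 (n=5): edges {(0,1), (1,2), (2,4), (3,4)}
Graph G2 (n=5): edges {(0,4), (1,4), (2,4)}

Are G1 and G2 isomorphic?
No, not isomorphic

The graphs are NOT isomorphic.

Connected components of G1: 1 component(s) with vertex sets [[0, 1, 2, 3, 4]], sizes [5].
Connected components of G2: 2 component(s) with vertex sets [[3], [0, 1, 2, 4]], sizes [1, 4].
The number of connected components (and the multiset of component sizes) is an isomorphism invariant — an isomorphism maps each component of G1 bijectively onto a component of G2. Since G1 has 1 component(s) and G2 has 2, they cannot be isomorphic.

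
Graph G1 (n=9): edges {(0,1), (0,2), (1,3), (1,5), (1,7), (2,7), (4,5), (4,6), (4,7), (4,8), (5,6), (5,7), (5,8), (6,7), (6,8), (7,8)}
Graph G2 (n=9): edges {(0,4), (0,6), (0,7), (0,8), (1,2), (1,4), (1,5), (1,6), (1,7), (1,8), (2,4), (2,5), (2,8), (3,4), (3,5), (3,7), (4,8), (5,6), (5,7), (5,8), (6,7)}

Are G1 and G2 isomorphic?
No, not isomorphic

The graphs are NOT isomorphic.

Degrees in G1: deg(0)=2, deg(1)=4, deg(2)=2, deg(3)=1, deg(4)=4, deg(5)=5, deg(6)=4, deg(7)=6, deg(8)=4.
Sorted degree sequence of G1: [6, 5, 4, 4, 4, 4, 2, 2, 1].
Degrees in G2: deg(0)=4, deg(1)=6, deg(2)=4, deg(3)=3, deg(4)=5, deg(5)=6, deg(6)=4, deg(7)=5, deg(8)=5.
Sorted degree sequence of G2: [6, 6, 5, 5, 5, 4, 4, 4, 3].
The (sorted) degree sequence is an isomorphism invariant, so since G1 and G2 have different degree sequences they cannot be isomorphic.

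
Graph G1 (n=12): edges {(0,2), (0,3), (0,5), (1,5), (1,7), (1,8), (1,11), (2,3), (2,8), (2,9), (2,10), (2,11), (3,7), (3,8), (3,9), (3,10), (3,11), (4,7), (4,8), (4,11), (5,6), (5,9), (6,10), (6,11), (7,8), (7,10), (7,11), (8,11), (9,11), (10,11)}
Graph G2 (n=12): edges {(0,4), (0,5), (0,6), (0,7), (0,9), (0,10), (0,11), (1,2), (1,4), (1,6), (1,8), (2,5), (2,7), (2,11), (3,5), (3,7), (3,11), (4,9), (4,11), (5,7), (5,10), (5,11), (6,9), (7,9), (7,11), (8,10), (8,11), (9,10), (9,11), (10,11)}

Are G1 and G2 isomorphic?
Yes, isomorphic

The graphs are isomorphic.
One valid mapping φ: V(G1) → V(G2): 0→6, 1→2, 2→9, 3→0, 4→3, 5→1, 6→8, 7→5, 8→7, 9→4, 10→10, 11→11

Verify φ preserves adjacency — for each edge of G1, its image is an edge of G2:
  (0,2) → (φ(0),φ(2)) = (6,9) ∈ E(G2) ✓
  (0,3) → (φ(0),φ(3)) = (0,6) ∈ E(G2) ✓
  (0,5) → (φ(0),φ(5)) = (1,6) ∈ E(G2) ✓
  (1,5) → (φ(1),φ(5)) = (1,2) ∈ E(G2) ✓
  (1,7) → (φ(1),φ(7)) = (2,5) ∈ E(G2) ✓
  (1,8) → (φ(1),φ(8)) = (2,7) ∈ E(G2) ✓
  (1,11) → (φ(1),φ(11)) = (2,11) ∈ E(G2) ✓
  (2,3) → (φ(2),φ(3)) = (0,9) ∈ E(G2) ✓
  (2,8) → (φ(2),φ(8)) = (7,9) ∈ E(G2) ✓
  (2,9) → (φ(2),φ(9)) = (4,9) ∈ E(G2) ✓
  (2,10) → (φ(2),φ(10)) = (9,10) ∈ E(G2) ✓
  (2,11) → (φ(2),φ(11)) = (9,11) ∈ E(G2) ✓
  (3,7) → (φ(3),φ(7)) = (0,5) ∈ E(G2) ✓
  (3,8) → (φ(3),φ(8)) = (0,7) ∈ E(G2) ✓
  (3,9) → (φ(3),φ(9)) = (0,4) ∈ E(G2) ✓
  (3,10) → (φ(3),φ(10)) = (0,10) ∈ E(G2) ✓
  (3,11) → (φ(3),φ(11)) = (0,11) ∈ E(G2) ✓
  (4,7) → (φ(4),φ(7)) = (3,5) ∈ E(G2) ✓
  (4,8) → (φ(4),φ(8)) = (3,7) ∈ E(G2) ✓
  (4,11) → (φ(4),φ(11)) = (3,11) ∈ E(G2) ✓
  (5,6) → (φ(5),φ(6)) = (1,8) ∈ E(G2) ✓
  (5,9) → (φ(5),φ(9)) = (1,4) ∈ E(G2) ✓
  (6,10) → (φ(6),φ(10)) = (8,10) ∈ E(G2) ✓
  (6,11) → (φ(6),φ(11)) = (8,11) ∈ E(G2) ✓
  (7,8) → (φ(7),φ(8)) = (5,7) ∈ E(G2) ✓
  (7,10) → (φ(7),φ(10)) = (5,10) ∈ E(G2) ✓
  (7,11) → (φ(7),φ(11)) = (5,11) ∈ E(G2) ✓
  (8,11) → (φ(8),φ(11)) = (7,11) ∈ E(G2) ✓
  (9,11) → (φ(9),φ(11)) = (4,11) ∈ E(G2) ✓
  (10,11) → (φ(10),φ(11)) = (10,11) ∈ E(G2) ✓
All 30 edges of G1 map to edges of G2, and |E(G1)| = |E(G2)| = 30, so φ is a bijection on edges as well as vertices. Hence G1 ≅ G2.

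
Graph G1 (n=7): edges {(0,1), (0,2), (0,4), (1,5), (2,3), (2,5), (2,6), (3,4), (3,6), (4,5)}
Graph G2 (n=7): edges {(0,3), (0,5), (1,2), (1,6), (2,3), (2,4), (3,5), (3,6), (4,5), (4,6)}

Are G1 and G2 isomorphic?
Yes, isomorphic

The graphs are isomorphic.
One valid mapping φ: V(G1) → V(G2): 0→2, 1→1, 2→3, 3→5, 4→4, 5→6, 6→0

Verify φ preserves adjacency — for each edge of G1, its image is an edge of G2:
  (0,1) → (φ(0),φ(1)) = (1,2) ∈ E(G2) ✓
  (0,2) → (φ(0),φ(2)) = (2,3) ∈ E(G2) ✓
  (0,4) → (φ(0),φ(4)) = (2,4) ∈ E(G2) ✓
  (1,5) → (φ(1),φ(5)) = (1,6) ∈ E(G2) ✓
  (2,3) → (φ(2),φ(3)) = (3,5) ∈ E(G2) ✓
  (2,5) → (φ(2),φ(5)) = (3,6) ∈ E(G2) ✓
  (2,6) → (φ(2),φ(6)) = (0,3) ∈ E(G2) ✓
  (3,4) → (φ(3),φ(4)) = (4,5) ∈ E(G2) ✓
  (3,6) → (φ(3),φ(6)) = (0,5) ∈ E(G2) ✓
  (4,5) → (φ(4),φ(5)) = (4,6) ∈ E(G2) ✓
All 10 edges of G1 map to edges of G2, and |E(G1)| = |E(G2)| = 10, so φ is a bijection on edges as well as vertices. Hence G1 ≅ G2.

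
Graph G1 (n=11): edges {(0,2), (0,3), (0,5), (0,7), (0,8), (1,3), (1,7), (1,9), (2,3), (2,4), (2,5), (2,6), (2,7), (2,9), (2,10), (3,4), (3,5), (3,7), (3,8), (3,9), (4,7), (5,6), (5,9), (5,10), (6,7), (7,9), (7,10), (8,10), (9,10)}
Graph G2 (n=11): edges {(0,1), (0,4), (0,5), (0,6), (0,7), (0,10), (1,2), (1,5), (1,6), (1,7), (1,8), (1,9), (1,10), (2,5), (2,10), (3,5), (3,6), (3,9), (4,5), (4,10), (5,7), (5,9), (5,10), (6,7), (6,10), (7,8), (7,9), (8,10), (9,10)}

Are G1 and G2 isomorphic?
Yes, isomorphic

The graphs are isomorphic.
One valid mapping φ: V(G1) → V(G2): 0→9, 1→4, 2→1, 3→5, 4→2, 5→7, 6→8, 7→10, 8→3, 9→0, 10→6

Verify φ preserves adjacency — for each edge of G1, its image is an edge of G2:
  (0,2) → (φ(0),φ(2)) = (1,9) ∈ E(G2) ✓
  (0,3) → (φ(0),φ(3)) = (5,9) ∈ E(G2) ✓
  (0,5) → (φ(0),φ(5)) = (7,9) ∈ E(G2) ✓
  (0,7) → (φ(0),φ(7)) = (9,10) ∈ E(G2) ✓
  (0,8) → (φ(0),φ(8)) = (3,9) ∈ E(G2) ✓
  (1,3) → (φ(1),φ(3)) = (4,5) ∈ E(G2) ✓
  (1,7) → (φ(1),φ(7)) = (4,10) ∈ E(G2) ✓
  (1,9) → (φ(1),φ(9)) = (0,4) ∈ E(G2) ✓
  (2,3) → (φ(2),φ(3)) = (1,5) ∈ E(G2) ✓
  (2,4) → (φ(2),φ(4)) = (1,2) ∈ E(G2) ✓
  (2,5) → (φ(2),φ(5)) = (1,7) ∈ E(G2) ✓
  (2,6) → (φ(2),φ(6)) = (1,8) ∈ E(G2) ✓
  (2,7) → (φ(2),φ(7)) = (1,10) ∈ E(G2) ✓
  (2,9) → (φ(2),φ(9)) = (0,1) ∈ E(G2) ✓
  (2,10) → (φ(2),φ(10)) = (1,6) ∈ E(G2) ✓
  (3,4) → (φ(3),φ(4)) = (2,5) ∈ E(G2) ✓
  (3,5) → (φ(3),φ(5)) = (5,7) ∈ E(G2) ✓
  (3,7) → (φ(3),φ(7)) = (5,10) ∈ E(G2) ✓
  (3,8) → (φ(3),φ(8)) = (3,5) ∈ E(G2) ✓
  (3,9) → (φ(3),φ(9)) = (0,5) ∈ E(G2) ✓
  (4,7) → (φ(4),φ(7)) = (2,10) ∈ E(G2) ✓
  (5,6) → (φ(5),φ(6)) = (7,8) ∈ E(G2) ✓
  (5,9) → (φ(5),φ(9)) = (0,7) ∈ E(G2) ✓
  (5,10) → (φ(5),φ(10)) = (6,7) ∈ E(G2) ✓
  (6,7) → (φ(6),φ(7)) = (8,10) ∈ E(G2) ✓
  (7,9) → (φ(7),φ(9)) = (0,10) ∈ E(G2) ✓
  (7,10) → (φ(7),φ(10)) = (6,10) ∈ E(G2) ✓
  (8,10) → (φ(8),φ(10)) = (3,6) ∈ E(G2) ✓
  (9,10) → (φ(9),φ(10)) = (0,6) ∈ E(G2) ✓
All 29 edges of G1 map to edges of G2, and |E(G1)| = |E(G2)| = 29, so φ is a bijection on edges as well as vertices. Hence G1 ≅ G2.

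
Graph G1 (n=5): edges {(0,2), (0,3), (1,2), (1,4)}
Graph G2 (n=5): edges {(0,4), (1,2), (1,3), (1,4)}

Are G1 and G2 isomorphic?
No, not isomorphic

The graphs are NOT isomorphic.

Degrees in G1: deg(0)=2, deg(1)=2, deg(2)=2, deg(3)=1, deg(4)=1.
Sorted degree sequence of G1: [2, 2, 2, 1, 1].
Degrees in G2: deg(0)=1, deg(1)=3, deg(2)=1, deg(3)=1, deg(4)=2.
Sorted degree sequence of G2: [3, 2, 1, 1, 1].
The (sorted) degree sequence is an isomorphism invariant, so since G1 and G2 have different degree sequences they cannot be isomorphic.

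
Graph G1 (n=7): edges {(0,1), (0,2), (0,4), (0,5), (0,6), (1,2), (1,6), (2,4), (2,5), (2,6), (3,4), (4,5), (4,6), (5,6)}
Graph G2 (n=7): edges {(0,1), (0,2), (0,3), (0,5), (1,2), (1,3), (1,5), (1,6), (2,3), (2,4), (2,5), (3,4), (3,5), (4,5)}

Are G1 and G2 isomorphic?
Yes, isomorphic

The graphs are isomorphic.
One valid mapping φ: V(G1) → V(G2): 0→2, 1→4, 2→3, 3→6, 4→1, 5→0, 6→5

Verify φ preserves adjacency — for each edge of G1, its image is an edge of G2:
  (0,1) → (φ(0),φ(1)) = (2,4) ∈ E(G2) ✓
  (0,2) → (φ(0),φ(2)) = (2,3) ∈ E(G2) ✓
  (0,4) → (φ(0),φ(4)) = (1,2) ∈ E(G2) ✓
  (0,5) → (φ(0),φ(5)) = (0,2) ∈ E(G2) ✓
  (0,6) → (φ(0),φ(6)) = (2,5) ∈ E(G2) ✓
  (1,2) → (φ(1),φ(2)) = (3,4) ∈ E(G2) ✓
  (1,6) → (φ(1),φ(6)) = (4,5) ∈ E(G2) ✓
  (2,4) → (φ(2),φ(4)) = (1,3) ∈ E(G2) ✓
  (2,5) → (φ(2),φ(5)) = (0,3) ∈ E(G2) ✓
  (2,6) → (φ(2),φ(6)) = (3,5) ∈ E(G2) ✓
  (3,4) → (φ(3),φ(4)) = (1,6) ∈ E(G2) ✓
  (4,5) → (φ(4),φ(5)) = (0,1) ∈ E(G2) ✓
  (4,6) → (φ(4),φ(6)) = (1,5) ∈ E(G2) ✓
  (5,6) → (φ(5),φ(6)) = (0,5) ∈ E(G2) ✓
All 14 edges of G1 map to edges of G2, and |E(G1)| = |E(G2)| = 14, so φ is a bijection on edges as well as vertices. Hence G1 ≅ G2.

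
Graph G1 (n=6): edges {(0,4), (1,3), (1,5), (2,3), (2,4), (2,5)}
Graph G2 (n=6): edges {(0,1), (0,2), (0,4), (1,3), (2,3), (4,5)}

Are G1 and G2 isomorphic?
Yes, isomorphic

The graphs are isomorphic.
One valid mapping φ: V(G1) → V(G2): 0→5, 1→3, 2→0, 3→1, 4→4, 5→2

Verify φ preserves adjacency — for each edge of G1, its image is an edge of G2:
  (0,4) → (φ(0),φ(4)) = (4,5) ∈ E(G2) ✓
  (1,3) → (φ(1),φ(3)) = (1,3) ∈ E(G2) ✓
  (1,5) → (φ(1),φ(5)) = (2,3) ∈ E(G2) ✓
  (2,3) → (φ(2),φ(3)) = (0,1) ∈ E(G2) ✓
  (2,4) → (φ(2),φ(4)) = (0,4) ∈ E(G2) ✓
  (2,5) → (φ(2),φ(5)) = (0,2) ∈ E(G2) ✓
All 6 edges of G1 map to edges of G2, and |E(G1)| = |E(G2)| = 6, so φ is a bijection on edges as well as vertices. Hence G1 ≅ G2.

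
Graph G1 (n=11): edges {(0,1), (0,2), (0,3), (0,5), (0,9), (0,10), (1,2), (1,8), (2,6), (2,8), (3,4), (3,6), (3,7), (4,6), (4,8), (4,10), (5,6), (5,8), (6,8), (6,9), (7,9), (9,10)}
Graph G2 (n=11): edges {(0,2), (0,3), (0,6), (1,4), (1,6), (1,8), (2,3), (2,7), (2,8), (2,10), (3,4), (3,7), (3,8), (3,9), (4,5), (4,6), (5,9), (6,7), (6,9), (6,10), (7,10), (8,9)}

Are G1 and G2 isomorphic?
Yes, isomorphic

The graphs are isomorphic.
One valid mapping φ: V(G1) → V(G2): 0→6, 1→10, 2→7, 3→9, 4→8, 5→0, 6→3, 7→5, 8→2, 9→4, 10→1

Verify φ preserves adjacency — for each edge of G1, its image is an edge of G2:
  (0,1) → (φ(0),φ(1)) = (6,10) ∈ E(G2) ✓
  (0,2) → (φ(0),φ(2)) = (6,7) ∈ E(G2) ✓
  (0,3) → (φ(0),φ(3)) = (6,9) ∈ E(G2) ✓
  (0,5) → (φ(0),φ(5)) = (0,6) ∈ E(G2) ✓
  (0,9) → (φ(0),φ(9)) = (4,6) ∈ E(G2) ✓
  (0,10) → (φ(0),φ(10)) = (1,6) ∈ E(G2) ✓
  (1,2) → (φ(1),φ(2)) = (7,10) ∈ E(G2) ✓
  (1,8) → (φ(1),φ(8)) = (2,10) ∈ E(G2) ✓
  (2,6) → (φ(2),φ(6)) = (3,7) ∈ E(G2) ✓
  (2,8) → (φ(2),φ(8)) = (2,7) ∈ E(G2) ✓
  (3,4) → (φ(3),φ(4)) = (8,9) ∈ E(G2) ✓
  (3,6) → (φ(3),φ(6)) = (3,9) ∈ E(G2) ✓
  (3,7) → (φ(3),φ(7)) = (5,9) ∈ E(G2) ✓
  (4,6) → (φ(4),φ(6)) = (3,8) ∈ E(G2) ✓
  (4,8) → (φ(4),φ(8)) = (2,8) ∈ E(G2) ✓
  (4,10) → (φ(4),φ(10)) = (1,8) ∈ E(G2) ✓
  (5,6) → (φ(5),φ(6)) = (0,3) ∈ E(G2) ✓
  (5,8) → (φ(5),φ(8)) = (0,2) ∈ E(G2) ✓
  (6,8) → (φ(6),φ(8)) = (2,3) ∈ E(G2) ✓
  (6,9) → (φ(6),φ(9)) = (3,4) ∈ E(G2) ✓
  (7,9) → (φ(7),φ(9)) = (4,5) ∈ E(G2) ✓
  (9,10) → (φ(9),φ(10)) = (1,4) ∈ E(G2) ✓
All 22 edges of G1 map to edges of G2, and |E(G1)| = |E(G2)| = 22, so φ is a bijection on edges as well as vertices. Hence G1 ≅ G2.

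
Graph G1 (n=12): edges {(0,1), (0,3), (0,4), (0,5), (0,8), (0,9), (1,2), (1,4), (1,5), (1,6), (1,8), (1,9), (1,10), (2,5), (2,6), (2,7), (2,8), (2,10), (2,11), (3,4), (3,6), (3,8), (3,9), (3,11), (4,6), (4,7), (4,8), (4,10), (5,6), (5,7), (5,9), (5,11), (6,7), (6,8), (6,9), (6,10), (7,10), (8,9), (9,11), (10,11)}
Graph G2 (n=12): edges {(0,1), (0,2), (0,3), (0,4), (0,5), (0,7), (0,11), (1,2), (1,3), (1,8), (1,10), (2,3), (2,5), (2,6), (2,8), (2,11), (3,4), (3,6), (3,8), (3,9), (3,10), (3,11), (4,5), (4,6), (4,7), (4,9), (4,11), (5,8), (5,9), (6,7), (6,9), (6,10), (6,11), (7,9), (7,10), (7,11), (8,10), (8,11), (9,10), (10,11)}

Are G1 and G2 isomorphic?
Yes, isomorphic

The graphs are isomorphic.
One valid mapping φ: V(G1) → V(G2): 0→7, 1→11, 2→2, 3→9, 4→10, 5→0, 6→3, 7→1, 8→6, 9→4, 10→8, 11→5

Verify φ preserves adjacency — for each edge of G1, its image is an edge of G2:
  (0,1) → (φ(0),φ(1)) = (7,11) ∈ E(G2) ✓
  (0,3) → (φ(0),φ(3)) = (7,9) ∈ E(G2) ✓
  (0,4) → (φ(0),φ(4)) = (7,10) ∈ E(G2) ✓
  (0,5) → (φ(0),φ(5)) = (0,7) ∈ E(G2) ✓
  (0,8) → (φ(0),φ(8)) = (6,7) ∈ E(G2) ✓
  (0,9) → (φ(0),φ(9)) = (4,7) ∈ E(G2) ✓
  (1,2) → (φ(1),φ(2)) = (2,11) ∈ E(G2) ✓
  (1,4) → (φ(1),φ(4)) = (10,11) ∈ E(G2) ✓
  (1,5) → (φ(1),φ(5)) = (0,11) ∈ E(G2) ✓
  (1,6) → (φ(1),φ(6)) = (3,11) ∈ E(G2) ✓
  (1,8) → (φ(1),φ(8)) = (6,11) ∈ E(G2) ✓
  (1,9) → (φ(1),φ(9)) = (4,11) ∈ E(G2) ✓
  (1,10) → (φ(1),φ(10)) = (8,11) ∈ E(G2) ✓
  (2,5) → (φ(2),φ(5)) = (0,2) ∈ E(G2) ✓
  (2,6) → (φ(2),φ(6)) = (2,3) ∈ E(G2) ✓
  (2,7) → (φ(2),φ(7)) = (1,2) ∈ E(G2) ✓
  (2,8) → (φ(2),φ(8)) = (2,6) ∈ E(G2) ✓
  (2,10) → (φ(2),φ(10)) = (2,8) ∈ E(G2) ✓
  (2,11) → (φ(2),φ(11)) = (2,5) ∈ E(G2) ✓
  (3,4) → (φ(3),φ(4)) = (9,10) ∈ E(G2) ✓
  (3,6) → (φ(3),φ(6)) = (3,9) ∈ E(G2) ✓
  (3,8) → (φ(3),φ(8)) = (6,9) ∈ E(G2) ✓
  (3,9) → (φ(3),φ(9)) = (4,9) ∈ E(G2) ✓
  (3,11) → (φ(3),φ(11)) = (5,9) ∈ E(G2) ✓
  (4,6) → (φ(4),φ(6)) = (3,10) ∈ E(G2) ✓
  (4,7) → (φ(4),φ(7)) = (1,10) ∈ E(G2) ✓
  (4,8) → (φ(4),φ(8)) = (6,10) ∈ E(G2) ✓
  (4,10) → (φ(4),φ(10)) = (8,10) ∈ E(G2) ✓
  (5,6) → (φ(5),φ(6)) = (0,3) ∈ E(G2) ✓
  (5,7) → (φ(5),φ(7)) = (0,1) ∈ E(G2) ✓
  (5,9) → (φ(5),φ(9)) = (0,4) ∈ E(G2) ✓
  (5,11) → (φ(5),φ(11)) = (0,5) ∈ E(G2) ✓
  (6,7) → (φ(6),φ(7)) = (1,3) ∈ E(G2) ✓
  (6,8) → (φ(6),φ(8)) = (3,6) ∈ E(G2) ✓
  (6,9) → (φ(6),φ(9)) = (3,4) ∈ E(G2) ✓
  (6,10) → (φ(6),φ(10)) = (3,8) ∈ E(G2) ✓
  (7,10) → (φ(7),φ(10)) = (1,8) ∈ E(G2) ✓
  (8,9) → (φ(8),φ(9)) = (4,6) ∈ E(G2) ✓
  (9,11) → (φ(9),φ(11)) = (4,5) ∈ E(G2) ✓
  (10,11) → (φ(10),φ(11)) = (5,8) ∈ E(G2) ✓
All 40 edges of G1 map to edges of G2, and |E(G1)| = |E(G2)| = 40, so φ is a bijection on edges as well as vertices. Hence G1 ≅ G2.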